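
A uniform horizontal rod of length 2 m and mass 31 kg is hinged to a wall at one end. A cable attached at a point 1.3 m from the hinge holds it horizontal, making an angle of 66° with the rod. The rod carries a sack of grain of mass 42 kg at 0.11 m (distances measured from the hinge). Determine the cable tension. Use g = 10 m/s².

About the hinge:
Beam weight: 31 × 10 = 310 N down at 1 m → arm 1 m, τ = 310 × 1 = 310 N·m clockwise.
Sack of grain: 42 × 10 = 420 N down at 0.11 m → arm 0.11 m, τ = 420 × 0.11 = 46.2 N·m clockwise.
Total clockwise load moment = 356.2 N·m.
The cable tension T acts at 1.3 m; only its component perpendicular to the rod, T sinθ, produces torque. sin 66° = 0.9135.
For rotational equilibrium, T × 1.3 × 0.9135 = 356.2, so T = 356.2 / 1.188 = 300 N.

T ≈ 300 N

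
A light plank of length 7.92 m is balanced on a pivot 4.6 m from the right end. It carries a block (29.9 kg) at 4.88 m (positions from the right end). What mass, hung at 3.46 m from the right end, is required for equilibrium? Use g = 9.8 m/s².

Taking torques about the pivot (at 4.6 m from the right end):
Block: 29.9 × 9.8 = 293 N down at 4.88 m → arm 0.28 m, τ = 293 × 0.28 = 82.04 N·m counterclockwise.
Net moment of known loads = 82.04 N·m counterclockwise.
An unknown mass m at 3.46 m has arm 1.14 m; its moment is m·g·1.14 clockwise.
Setting net torque to zero: m × 9.8 × 1.14 = 82.04 → m = 82.04 / (9.8 × 1.14) = 7.34 kg.

m ≈ 7.34 kg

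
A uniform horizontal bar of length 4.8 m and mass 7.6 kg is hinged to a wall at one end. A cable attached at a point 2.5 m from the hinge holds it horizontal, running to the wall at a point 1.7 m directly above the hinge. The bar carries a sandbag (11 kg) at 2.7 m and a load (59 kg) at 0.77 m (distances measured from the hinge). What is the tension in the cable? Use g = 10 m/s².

T ≈ 664 N

Taking torques about the hinge:
Beam weight: 7.6 × 10 = 76 N down at 2.4 m → arm 2.4 m, τ = 76 × 2.4 = 182.4 N·m clockwise.
Sandbag: 11 × 10 = 110 N down at 2.7 m → arm 2.7 m, τ = 110 × 2.7 = 297 N·m clockwise.
Load: 59 × 10 = 590 N down at 0.77 m → arm 0.77 m, τ = 590 × 0.77 = 454.3 N·m clockwise.
Total clockwise load moment = 933.7 N·m.
The cable tension T acts at 2.5 m; only its component perpendicular to the bar, T sinθ, produces torque. sinθ = h/√(h²+d²) = 1.7/√(1.7²+2.5²) = 0.5623.
For rotational equilibrium, T × 2.5 × 0.5623 = 933.7, so T = 933.7 / 1.406 = 664 N.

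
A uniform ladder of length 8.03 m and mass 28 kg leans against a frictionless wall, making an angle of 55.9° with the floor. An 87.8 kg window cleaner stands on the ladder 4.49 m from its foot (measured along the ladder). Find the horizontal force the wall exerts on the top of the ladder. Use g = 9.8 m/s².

N_wall ≈ 419 N

Sum moments about the foot of the ladder (the floor normal and friction both act there and drop out).
Ladder weight 28×9.8 = 274.4 N acts at 4.015 m along the ladder; its horizontal arm is 4.015·cos55.9° = 2.251 m → τ = 617.7 N·m clockwise.
Window cleaner: 87.8×9.8 = 860.4 N at 4.49 m → arm 2.517 m → τ = 2166 N·m clockwise.
Wall normal N acts horizontally at the top; its moment arm is the height L sinθ = 8.03·sin55.9° = 6.649 m, counterclockwise.
For rotational equilibrium, N × 6.649 = 2784, so N = 419 N.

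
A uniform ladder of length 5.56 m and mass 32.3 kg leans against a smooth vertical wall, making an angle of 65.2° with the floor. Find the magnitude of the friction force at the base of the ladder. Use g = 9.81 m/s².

f ≈ 73.2 N

Take moments about the foot of the ladder.
Ladder weight 32.3×9.81 = 316.9 N acts at 2.78 m along the ladder; its horizontal arm is 2.78·cos65.2° = 1.166 m → τ = 369.5 N·m clockwise.
Wall normal N acts horizontally at the top; its moment arm is the height L sinθ = 5.56·sin65.2° = 5.047 m, counterclockwise.
Στ = 0 ⇒ N × 5.047 = 369.5 ⇒ N = 73.2 N.
ΣFx = 0: friction at the foot balances the wall's push, so f = N_wall = 73.2 N.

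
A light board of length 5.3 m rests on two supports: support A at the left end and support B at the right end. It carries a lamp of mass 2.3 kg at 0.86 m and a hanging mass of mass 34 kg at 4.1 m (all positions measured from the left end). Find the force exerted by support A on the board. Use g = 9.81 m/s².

Sum moments about support B (its reaction then has zero moment arm).
Lamp: 2.3 × 9.81 = 22.56 N down at 0.86 m → arm 4.44 m, τ = 22.56 × 4.44 = 100.2 N·m counterclockwise.
Hanging mass: 34 × 9.81 = 333.5 N down at 4.1 m → arm 1.2 m, τ = 333.5 × 1.2 = 400.2 N·m counterclockwise.
Net load moment about support B = 500.4 N·m counterclockwise.
Reaction R at support A is upward at 0 m, arm 5.3 m → moment R × 5.3 clockwise.
Setting net torque to zero: R × 5.3 = 500.4 → R = 94.4 N.

R_A ≈ 94.4 N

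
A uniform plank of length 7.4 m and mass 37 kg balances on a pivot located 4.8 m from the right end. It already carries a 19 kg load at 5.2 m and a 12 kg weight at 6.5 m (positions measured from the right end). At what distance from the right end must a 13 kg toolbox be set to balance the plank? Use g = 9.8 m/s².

Taking torques about the pivot (at 4.8 m from the right end):
Beam weight: 37 × 9.8 = 362.6 N down at 3.7 m → arm 1.1 m, τ = 362.6 × 1.1 = 398.9 N·m clockwise.
Load: 19 × 9.8 = 186.2 N down at 5.2 m → arm 0.4 m, τ = 186.2 × 0.4 = 74.48 N·m counterclockwise.
Weight: 12 × 9.8 = 117.6 N down at 6.5 m → arm 1.7 m, τ = 117.6 × 1.7 = 199.9 N·m counterclockwise.
Net moment of existing loads = 124.5 N·m clockwise.
The toolbox weighs 13 × 9.8 = 127.4 N and must supply an equal counterclockwise moment, so its lever arm about the pivot is 124.5 / 127.4 = 0.977 m.
That puts it at 4.8 + 0.977 = 5.78 m from the right end.

x ≈ 5.78 m from the right end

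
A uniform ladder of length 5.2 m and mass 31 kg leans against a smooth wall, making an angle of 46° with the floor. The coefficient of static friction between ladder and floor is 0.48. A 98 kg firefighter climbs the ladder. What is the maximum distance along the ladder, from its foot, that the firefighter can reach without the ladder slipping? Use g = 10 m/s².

About the foot of the ladder:
Ladder weight 31×10 = 310 N acts at 2.6 m along the ladder; its horizontal arm is 2.6·cos46° = 1.806 m → τ = 559.9 N·m clockwise.
Firefighter weight 98×10 = 980 N at distance d → arm d·cos46° → τ = 980·d·0.6947 clockwise.
Wall normal N at the top has arm L sinθ = 3.741 m counterclockwise, so Στ = 0 gives N·3.741 = 559.9 + 680.8·d.
ΣFy = 0 ⇒ N_floor = 1290 N, so the maximum friction is μ_s·N_floor = 0.48×1290 = 619.2 N. ΣFx = 0 ⇒ N_wall = f, so at the slipping point N = 619.2 N.
Substituting: 619.2×3.741 = 559.9 + 680.8·d ⇒ d = (2316 − 559.9) / 680.8 = 2.58 m.

d ≈ 2.58 m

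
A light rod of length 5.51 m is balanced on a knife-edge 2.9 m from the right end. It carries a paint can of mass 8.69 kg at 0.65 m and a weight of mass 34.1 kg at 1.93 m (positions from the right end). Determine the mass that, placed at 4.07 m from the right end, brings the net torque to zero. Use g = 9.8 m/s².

m ≈ 45 kg

About the knife-edge (at 2.9 m from the right end):
Paint can: 8.69 × 9.8 = 85.16 N down at 0.65 m → arm 2.25 m, τ = 85.16 × 2.25 = 191.6 N·m clockwise.
Weight: 34.1 × 9.8 = 334.2 N down at 1.93 m → arm 0.97 m, τ = 334.2 × 0.97 = 324.2 N·m clockwise.
Net moment of known loads = 515.8 N·m clockwise.
An unknown mass m at 4.07 m has arm 1.17 m; its moment is m·g·1.17 counterclockwise.
Balancing moments: m × 9.8 × 1.17 = 515.8, giving m = 515.8 / (9.8 × 1.17) = 45 kg.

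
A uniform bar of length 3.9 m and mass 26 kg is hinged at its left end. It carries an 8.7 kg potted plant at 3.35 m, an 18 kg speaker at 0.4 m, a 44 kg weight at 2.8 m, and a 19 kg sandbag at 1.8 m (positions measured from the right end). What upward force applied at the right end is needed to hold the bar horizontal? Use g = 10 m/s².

F ≈ 530 N

Choose the left end as the axis so the unknown pivot reaction has zero arm there.
Beam weight: 26 × 10 = 260 N down at 1.95 m → arm 1.95 m, τ = 260 × 1.95 = 507 N·m clockwise.
Potted plant: 8.7 × 10 = 87 N down at 3.35 m → arm 0.55 m, τ = 87 × 0.55 = 47.85 N·m clockwise.
Speaker: 18 × 10 = 180 N down at 0.4 m → arm 3.5 m, τ = 180 × 3.5 = 630 N·m clockwise.
Weight: 44 × 10 = 440 N down at 2.8 m → arm 1.1 m, τ = 440 × 1.1 = 484 N·m clockwise.
Sandbag: 19 × 10 = 190 N down at 1.8 m → arm 2.1 m, τ = 190 × 2.1 = 399 N·m clockwise.
Net moment of the loads = 2068 N·m clockwise.
The upward force F acts at the right end, arm 3.9 m, giving F × 3.9 counterclockwise.
For rotational equilibrium, F × 3.9 = 2068, so F = 2068 / 3.9 = 530 N.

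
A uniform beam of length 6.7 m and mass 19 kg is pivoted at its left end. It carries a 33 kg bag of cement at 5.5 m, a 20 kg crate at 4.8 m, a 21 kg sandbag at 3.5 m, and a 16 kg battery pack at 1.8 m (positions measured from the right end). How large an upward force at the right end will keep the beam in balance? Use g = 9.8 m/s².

About the left end:
Beam weight: 19 × 9.8 = 186.2 N down at 3.35 m → arm 3.35 m, τ = 186.2 × 3.35 = 623.8 N·m clockwise.
Bag of cement: 33 × 9.8 = 323.4 N down at 5.5 m → arm 1.2 m, τ = 323.4 × 1.2 = 388.1 N·m clockwise.
Crate: 20 × 9.8 = 196 N down at 4.8 m → arm 1.9 m, τ = 196 × 1.9 = 372.4 N·m clockwise.
Sandbag: 21 × 9.8 = 205.8 N down at 3.5 m → arm 3.2 m, τ = 205.8 × 3.2 = 658.6 N·m clockwise.
Battery pack: 16 × 9.8 = 156.8 N down at 1.8 m → arm 4.9 m, τ = 156.8 × 4.9 = 768.3 N·m clockwise.
Net moment of the loads = 2811 N·m clockwise.
The upward force F acts at the right end, arm 6.7 m, giving F × 6.7 counterclockwise.
Balancing moments: F × 6.7 = 2811, giving F = 2811 / 6.7 = 420 N.

F ≈ 420 N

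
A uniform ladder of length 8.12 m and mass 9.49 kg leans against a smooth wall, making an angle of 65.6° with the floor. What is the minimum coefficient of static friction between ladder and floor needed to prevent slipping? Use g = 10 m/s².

μ_min ≈ 0.227

Taking torques about the foot of the ladder:
Ladder weight 9.49×10 = 94.9 N acts at 4.06 m along the ladder; its horizontal arm is 4.06·cos65.6° = 1.677 m → τ = 159.1 N·m clockwise.
Wall normal N acts horizontally at the top; its moment arm is the height L sinθ = 8.12·sin65.6° = 7.395 m, counterclockwise.
Setting net torque to zero: N × 7.395 = 159.1 → N = 21.51 N.
ΣFx = 0 ⇒ f = N_wall = 21.51 N. ΣFy = 0 ⇒ N_floor = 94.9 N.
μ_min = f / N_floor = 21.51 / 94.9 = 0.227.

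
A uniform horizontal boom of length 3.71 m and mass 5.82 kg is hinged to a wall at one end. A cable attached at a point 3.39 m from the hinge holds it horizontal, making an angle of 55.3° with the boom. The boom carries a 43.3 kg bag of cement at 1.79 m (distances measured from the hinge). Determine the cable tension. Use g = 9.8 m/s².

Taking torques about the hinge:
Beam weight: 5.82 × 9.8 = 57.04 N down at 1.855 m → arm 1.855 m, τ = 57.04 × 1.855 = 105.8 N·m clockwise.
Bag of cement: 43.3 × 9.8 = 424.3 N down at 1.79 m → arm 1.79 m, τ = 424.3 × 1.79 = 759.5 N·m clockwise.
Total clockwise load moment = 865.3 N·m.
The cable tension T acts at 3.39 m; only its component perpendicular to the boom, T sinθ, produces torque. sin 55.3° = 0.8221.
Setting net torque to zero: T × 3.39 × 0.8221 = 865.3 → T = 865.3 / 2.787 = 310 N.

T ≈ 310 N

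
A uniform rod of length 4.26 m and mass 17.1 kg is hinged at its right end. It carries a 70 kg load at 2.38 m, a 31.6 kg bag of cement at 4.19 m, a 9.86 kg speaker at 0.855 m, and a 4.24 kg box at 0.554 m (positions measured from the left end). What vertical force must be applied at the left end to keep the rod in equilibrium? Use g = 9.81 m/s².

F ≈ 506 N

Take moments about the right end.
Beam weight: 17.1 × 9.81 = 167.8 N down at 2.13 m → arm 2.13 m, τ = 167.8 × 2.13 = 357.4 N·m counterclockwise.
Load: 70 × 9.81 = 686.7 N down at 2.38 m → arm 1.88 m, τ = 686.7 × 1.88 = 1291 N·m counterclockwise.
Bag of cement: 31.6 × 9.81 = 310 N down at 4.19 m → arm 0.07 m, τ = 310 × 0.07 = 21.7 N·m counterclockwise.
Speaker: 9.86 × 9.81 = 96.73 N down at 0.855 m → arm 3.405 m, τ = 96.73 × 3.405 = 329.4 N·m counterclockwise.
Box: 4.24 × 9.81 = 41.59 N down at 0.554 m → arm 3.706 m, τ = 41.59 × 3.706 = 154.1 N·m counterclockwise.
Net moment of the loads = 2154 N·m counterclockwise.
The upward force F acts at the left end, arm 4.26 m, giving F × 4.26 clockwise.
Balancing moments: F × 4.26 = 2154, giving F = 2154 / 4.26 = 506 N.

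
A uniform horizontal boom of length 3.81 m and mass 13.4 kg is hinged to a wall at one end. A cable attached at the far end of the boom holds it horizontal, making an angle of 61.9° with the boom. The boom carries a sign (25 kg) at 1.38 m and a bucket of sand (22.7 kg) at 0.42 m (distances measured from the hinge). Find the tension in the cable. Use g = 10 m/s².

Choose the hinge as the axis so the unknown hinge reaction has zero arm there.
Beam weight: 13.4 × 10 = 134 N down at 1.905 m → arm 1.905 m, τ = 134 × 1.905 = 255.3 N·m clockwise.
Sign: 25 × 10 = 250 N down at 1.38 m → arm 1.38 m, τ = 250 × 1.38 = 345 N·m clockwise.
Bucket of sand: 22.7 × 10 = 227 N down at 0.42 m → arm 0.42 m, τ = 227 × 0.42 = 95.34 N·m clockwise.
Total clockwise load moment = 695.6 N·m.
The cable tension T acts at 3.81 m; only its component perpendicular to the boom, T sinθ, produces torque. sin 61.9° = 0.8821.
Στ = 0 ⇒ T × 3.81 × 0.8821 = 695.6 ⇒ T = 695.6 / 3.361 = 207 N.

T ≈ 207 N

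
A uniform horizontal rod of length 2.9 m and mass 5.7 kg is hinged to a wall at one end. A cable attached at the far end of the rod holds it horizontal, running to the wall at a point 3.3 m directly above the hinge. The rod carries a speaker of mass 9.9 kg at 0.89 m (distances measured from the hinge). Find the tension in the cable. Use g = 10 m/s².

Take moments about the hinge.
Beam weight: 5.7 × 10 = 57 N down at 1.45 m → arm 1.45 m, τ = 57 × 1.45 = 82.65 N·m clockwise.
Speaker: 9.9 × 10 = 99 N down at 0.89 m → arm 0.89 m, τ = 99 × 0.89 = 88.11 N·m clockwise.
Total clockwise load moment = 170.8 N·m.
The cable tension T acts at 2.9 m; only its component perpendicular to the rod, T sinθ, produces torque. sinθ = h/√(h²+d²) = 3.3/√(3.3²+2.9²) = 0.7512.
For rotational equilibrium, T × 2.9 × 0.7512 = 170.8, so T = 170.8 / 2.178 = 78.4 N.

T ≈ 78.4 N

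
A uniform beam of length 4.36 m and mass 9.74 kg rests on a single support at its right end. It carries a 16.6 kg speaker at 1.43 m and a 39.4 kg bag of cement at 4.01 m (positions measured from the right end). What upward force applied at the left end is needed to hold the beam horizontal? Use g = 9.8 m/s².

F ≈ 456 N

Taking torques about the right end:
Beam weight: 9.74 × 9.8 = 95.45 N down at 2.18 m → arm 2.18 m, τ = 95.45 × 2.18 = 208.1 N·m counterclockwise.
Speaker: 16.6 × 9.8 = 162.7 N down at 1.43 m → arm 1.43 m, τ = 162.7 × 1.43 = 232.7 N·m counterclockwise.
Bag of cement: 39.4 × 9.8 = 386.1 N down at 4.01 m → arm 4.01 m, τ = 386.1 × 4.01 = 1548 N·m counterclockwise.
Net moment of the loads = 1989 N·m counterclockwise.
The upward force F acts at the left end, arm 4.36 m, giving F × 4.36 clockwise.
Setting net torque to zero: F × 4.36 = 1989 → F = 1989 / 4.36 = 456 N.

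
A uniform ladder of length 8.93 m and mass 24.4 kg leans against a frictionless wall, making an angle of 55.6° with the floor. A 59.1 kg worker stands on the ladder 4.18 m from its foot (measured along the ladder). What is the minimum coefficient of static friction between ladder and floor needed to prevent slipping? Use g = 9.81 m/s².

μ_min ≈ 0.327

About the foot of the ladder:
Ladder weight 24.4×9.81 = 239.4 N acts at 4.465 m along the ladder; its horizontal arm is 4.465·cos55.6° = 2.523 m → τ = 604 N·m clockwise.
Worker: 59.1×9.81 = 579.8 N at 4.18 m → arm 2.362 m → τ = 1369 N·m clockwise.
Wall normal N acts horizontally at the top; its moment arm is the height L sinθ = 8.93·sin55.6° = 7.368 m, counterclockwise.
Setting net torque to zero: N × 7.368 = 1973 → N = 267.8 N.
ΣFx = 0 ⇒ f = N_wall = 267.8 N. ΣFy = 0 ⇒ N_floor = 819.2 N.
μ_min = f / N_floor = 267.8 / 819.2 = 0.327.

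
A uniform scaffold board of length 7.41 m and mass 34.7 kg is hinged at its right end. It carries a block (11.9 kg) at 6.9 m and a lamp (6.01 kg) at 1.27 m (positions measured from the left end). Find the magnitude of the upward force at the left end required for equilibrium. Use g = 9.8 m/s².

F ≈ 227 N

Take moments about the right end.
Beam weight: 34.7 × 9.8 = 340.1 N down at 3.705 m → arm 3.705 m, τ = 340.1 × 3.705 = 1260 N·m counterclockwise.
Block: 11.9 × 9.8 = 116.6 N down at 6.9 m → arm 0.51 m, τ = 116.6 × 0.51 = 59.47 N·m counterclockwise.
Lamp: 6.01 × 9.8 = 58.9 N down at 1.27 m → arm 6.14 m, τ = 58.9 × 6.14 = 361.6 N·m counterclockwise.
Net moment of the loads = 1681 N·m counterclockwise.
The upward force F acts at the left end, arm 7.41 m, giving F × 7.41 clockwise.
Στ = 0 ⇒ F × 7.41 = 1681 ⇒ F = 1681 / 7.41 = 227 N.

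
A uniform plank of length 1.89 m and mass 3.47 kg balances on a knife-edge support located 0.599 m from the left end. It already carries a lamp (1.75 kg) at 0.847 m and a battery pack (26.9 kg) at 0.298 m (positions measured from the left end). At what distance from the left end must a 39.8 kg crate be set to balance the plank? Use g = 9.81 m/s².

x ≈ 0.761 m from the left end

Choose the knife-edge support (at 0.599 m from the left end) as the axis so the support reaction has zero arm there.
Beam weight: 3.47 × 9.81 = 34.04 N down at 0.945 m → arm 0.346 m, τ = 34.04 × 0.346 = 11.78 N·m clockwise.
Lamp: 1.75 × 9.81 = 17.17 N down at 0.847 m → arm 0.248 m, τ = 17.17 × 0.248 = 4.258 N·m clockwise.
Battery pack: 26.9 × 9.81 = 263.9 N down at 0.298 m → arm 0.301 m, τ = 263.9 × 0.301 = 79.43 N·m counterclockwise.
Net moment of existing loads = 63.39 N·m counterclockwise.
The crate weighs 39.8 × 9.81 = 390.4 N and must supply an equal clockwise moment, so its lever arm about the knife-edge support is 63.39 / 390.4 = 0.162 m.
That puts it at 0.599 + 0.162 = 0.761 m from the left end.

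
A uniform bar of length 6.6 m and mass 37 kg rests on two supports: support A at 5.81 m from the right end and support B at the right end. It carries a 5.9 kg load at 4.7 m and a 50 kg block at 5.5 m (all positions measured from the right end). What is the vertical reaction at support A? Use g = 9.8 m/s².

About support B:
Beam weight: 37 × 9.8 = 362.6 N down at 3.3 m → arm 3.3 m, τ = 362.6 × 3.3 = 1197 N·m counterclockwise.
Load: 5.9 × 9.8 = 57.82 N down at 4.7 m → arm 4.7 m, τ = 57.82 × 4.7 = 271.8 N·m counterclockwise.
Block: 50 × 9.8 = 490 N down at 5.5 m → arm 5.5 m, τ = 490 × 5.5 = 2695 N·m counterclockwise.
Net load moment about support B = 4164 N·m counterclockwise.
Reaction R at support A is upward at 5.81 m, arm 5.81 m → moment R × 5.81 clockwise.
Balancing moments: R × 5.81 = 4164, giving R = 717 N.

R_A ≈ 717 N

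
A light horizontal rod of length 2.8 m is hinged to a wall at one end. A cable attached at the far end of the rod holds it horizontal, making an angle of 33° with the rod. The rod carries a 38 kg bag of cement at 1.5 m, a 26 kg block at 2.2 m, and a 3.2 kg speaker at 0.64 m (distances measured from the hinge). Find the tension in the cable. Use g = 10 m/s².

T ≈ 762 N

About the hinge:
Bag of cement: 38 × 10 = 380 N down at 1.5 m → arm 1.5 m, τ = 380 × 1.5 = 570 N·m clockwise.
Block: 26 × 10 = 260 N down at 2.2 m → arm 2.2 m, τ = 260 × 2.2 = 572 N·m clockwise.
Speaker: 3.2 × 10 = 32 N down at 0.64 m → arm 0.64 m, τ = 32 × 0.64 = 20.48 N·m clockwise.
Total clockwise load moment = 1162 N·m.
The cable tension T acts at 2.8 m; only its component perpendicular to the rod, T sinθ, produces torque. sin 33° = 0.5446.
For rotational equilibrium, T × 2.8 × 0.5446 = 1162, so T = 1162 / 1.525 = 762 N.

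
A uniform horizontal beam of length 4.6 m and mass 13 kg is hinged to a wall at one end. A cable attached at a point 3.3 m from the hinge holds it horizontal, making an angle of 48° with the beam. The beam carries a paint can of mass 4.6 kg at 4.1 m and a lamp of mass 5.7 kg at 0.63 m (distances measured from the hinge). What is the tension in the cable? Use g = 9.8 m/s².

Taking torques about the hinge:
Beam weight: 13 × 9.8 = 127.4 N down at 2.3 m → arm 2.3 m, τ = 127.4 × 2.3 = 293 N·m clockwise.
Paint can: 4.6 × 9.8 = 45.08 N down at 4.1 m → arm 4.1 m, τ = 45.08 × 4.1 = 184.8 N·m clockwise.
Lamp: 5.7 × 9.8 = 55.86 N down at 0.63 m → arm 0.63 m, τ = 55.86 × 0.63 = 35.19 N·m clockwise.
Total clockwise load moment = 513 N·m.
The cable tension T acts at 3.3 m; only its component perpendicular to the beam, T sinθ, produces torque. sin 48° = 0.7431.
Setting net torque to zero: T × 3.3 × 0.7431 = 513 → T = 513 / 2.452 = 209 N.

T ≈ 209 N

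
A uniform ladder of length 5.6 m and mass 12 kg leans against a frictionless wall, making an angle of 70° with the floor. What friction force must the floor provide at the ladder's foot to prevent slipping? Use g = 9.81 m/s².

Taking torques about the foot of the ladder:
Ladder weight 12×9.81 = 117.7 N acts at 2.8 m along the ladder; its horizontal arm is 2.8·cos70° = 0.9577 m → τ = 112.7 N·m clockwise.
Wall normal N acts horizontally at the top; its moment arm is the height L sinθ = 5.6·sin70° = 5.262 m, counterclockwise.
Στ = 0 ⇒ N × 5.262 = 112.7 ⇒ N = 21.4 N.
ΣFx = 0: friction at the foot balances the wall's push, so f = N_wall = 21.4 N.

f ≈ 21.4 N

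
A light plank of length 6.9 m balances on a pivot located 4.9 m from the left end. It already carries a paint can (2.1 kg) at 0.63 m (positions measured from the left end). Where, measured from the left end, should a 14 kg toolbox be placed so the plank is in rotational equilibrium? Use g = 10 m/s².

Choose the pivot (at 4.9 m from the left end) as the axis so the support reaction has zero arm there.
Paint can: 2.1 × 10 = 21 N down at 0.63 m → arm 4.27 m, τ = 21 × 4.27 = 89.67 N·m counterclockwise.
Net moment of existing loads = 89.67 N·m counterclockwise.
The toolbox weighs 14 × 10 = 140 N and must supply an equal clockwise moment, so its lever arm about the pivot is 89.67 / 140 = 0.64 m.
That puts it at 4.9 + 0.64 = 5.54 m from the left end.

x ≈ 5.54 m from the left end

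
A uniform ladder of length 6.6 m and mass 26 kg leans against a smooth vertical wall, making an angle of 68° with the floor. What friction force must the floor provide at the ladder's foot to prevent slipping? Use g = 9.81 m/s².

f ≈ 51.5 N

Take moments about the foot of the ladder.
Ladder weight 26×9.81 = 255.1 N acts at 3.3 m along the ladder; its horizontal arm is 3.3·cos68° = 1.236 m → τ = 315.3 N·m clockwise.
Wall normal N acts horizontally at the top; its moment arm is the height L sinθ = 6.6·sin68° = 6.119 m, counterclockwise.
Balancing moments: N × 6.119 = 315.3, giving N = 51.5 N.
ΣFx = 0: friction at the foot balances the wall's push, so f = N_wall = 51.5 N.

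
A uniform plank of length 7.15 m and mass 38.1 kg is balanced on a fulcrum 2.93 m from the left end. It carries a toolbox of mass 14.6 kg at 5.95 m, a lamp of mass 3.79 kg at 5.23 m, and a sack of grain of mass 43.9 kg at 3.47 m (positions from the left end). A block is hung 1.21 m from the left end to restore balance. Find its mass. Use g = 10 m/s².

Taking torques about the fulcrum (at 2.93 m from the left end):
Beam weight: 38.1 × 10 = 381 N down at 3.575 m → arm 0.645 m, τ = 381 × 0.645 = 245.7 N·m clockwise.
Toolbox: 14.6 × 10 = 146 N down at 5.95 m → arm 3.02 m, τ = 146 × 3.02 = 440.9 N·m clockwise.
Lamp: 3.79 × 10 = 37.9 N down at 5.23 m → arm 2.3 m, τ = 37.9 × 2.3 = 87.17 N·m clockwise.
Sack of grain: 43.9 × 10 = 439 N down at 3.47 m → arm 0.54 m, τ = 439 × 0.54 = 237.1 N·m clockwise.
Net moment of known loads = 1011 N·m clockwise.
An unknown mass m at 1.21 m has arm 1.72 m; its moment is m·g·1.72 counterclockwise.
Setting net torque to zero: m × 10 × 1.72 = 1011 → m = 1011 / (10 × 1.72) = 58.8 kg.

m ≈ 58.8 kg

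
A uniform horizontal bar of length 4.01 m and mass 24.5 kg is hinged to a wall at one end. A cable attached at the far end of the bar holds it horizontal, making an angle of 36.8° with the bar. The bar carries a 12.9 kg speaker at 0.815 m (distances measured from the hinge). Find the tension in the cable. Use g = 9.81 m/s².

Take moments about the hinge.
Beam weight: 24.5 × 9.81 = 240.3 N down at 2.005 m → arm 2.005 m, τ = 240.3 × 2.005 = 481.8 N·m clockwise.
Speaker: 12.9 × 9.81 = 126.5 N down at 0.815 m → arm 0.815 m, τ = 126.5 × 0.815 = 103.1 N·m clockwise.
Total clockwise load moment = 584.9 N·m.
The cable tension T acts at 4.01 m; only its component perpendicular to the bar, T sinθ, produces torque. sin 36.8° = 0.599.
Setting net torque to zero: T × 4.01 × 0.599 = 584.9 → T = 584.9 / 2.402 = 244 N.

T ≈ 244 N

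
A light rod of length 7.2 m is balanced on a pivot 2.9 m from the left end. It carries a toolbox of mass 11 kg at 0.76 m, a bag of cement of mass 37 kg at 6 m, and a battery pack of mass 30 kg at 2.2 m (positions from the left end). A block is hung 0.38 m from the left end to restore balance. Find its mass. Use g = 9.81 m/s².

m ≈ 27.8 kg

About the pivot (at 2.9 m from the left end):
Toolbox: 11 × 9.81 = 107.9 N down at 0.76 m → arm 2.14 m, τ = 107.9 × 2.14 = 230.9 N·m counterclockwise.
Bag of cement: 37 × 9.81 = 363 N down at 6 m → arm 3.1 m, τ = 363 × 3.1 = 1125 N·m clockwise.
Battery pack: 30 × 9.81 = 294.3 N down at 2.2 m → arm 0.7 m, τ = 294.3 × 0.7 = 206 N·m counterclockwise.
Net moment of known loads = 688.1 N·m clockwise.
An unknown mass m at 0.38 m has arm 2.52 m; its moment is m·g·2.52 counterclockwise.
Balancing moments: m × 9.81 × 2.52 = 688.1, giving m = 688.1 / (9.81 × 2.52) = 27.8 kg.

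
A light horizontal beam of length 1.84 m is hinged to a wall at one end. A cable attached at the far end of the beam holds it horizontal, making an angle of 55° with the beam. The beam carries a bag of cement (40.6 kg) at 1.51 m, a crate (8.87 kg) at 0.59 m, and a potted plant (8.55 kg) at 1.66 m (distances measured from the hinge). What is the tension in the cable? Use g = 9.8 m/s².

T ≈ 525 N

Sum moments about the hinge (the unknown hinge reaction has zero arm there).
Bag of cement: 40.6 × 9.8 = 397.9 N down at 1.51 m → arm 1.51 m, τ = 397.9 × 1.51 = 600.8 N·m clockwise.
Crate: 8.87 × 9.8 = 86.93 N down at 0.59 m → arm 0.59 m, τ = 86.93 × 0.59 = 51.29 N·m clockwise.
Potted plant: 8.55 × 9.8 = 83.79 N down at 1.66 m → arm 1.66 m, τ = 83.79 × 1.66 = 139.1 N·m clockwise.
Total clockwise load moment = 791.2 N·m.
The cable tension T acts at 1.84 m; only its component perpendicular to the beam, T sinθ, produces torque. sin 55° = 0.8192.
For rotational equilibrium, T × 1.84 × 0.8192 = 791.2, so T = 791.2 / 1.507 = 525 N.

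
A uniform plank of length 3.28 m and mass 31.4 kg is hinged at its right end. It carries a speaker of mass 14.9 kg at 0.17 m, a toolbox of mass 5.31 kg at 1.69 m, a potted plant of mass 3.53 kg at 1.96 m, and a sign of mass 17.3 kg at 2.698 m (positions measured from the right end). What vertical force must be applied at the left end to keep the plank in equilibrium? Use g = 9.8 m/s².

Take moments about the right end.
Beam weight: 31.4 × 9.8 = 307.7 N down at 1.64 m → arm 1.64 m, τ = 307.7 × 1.64 = 504.6 N·m counterclockwise.
Speaker: 14.9 × 9.8 = 146 N down at 0.17 m → arm 0.17 m, τ = 146 × 0.17 = 24.82 N·m counterclockwise.
Toolbox: 5.31 × 9.8 = 52.04 N down at 1.69 m → arm 1.69 m, τ = 52.04 × 1.69 = 87.95 N·m counterclockwise.
Potted plant: 3.53 × 9.8 = 34.59 N down at 1.96 m → arm 1.96 m, τ = 34.59 × 1.96 = 67.8 N·m counterclockwise.
Sign: 17.3 × 9.8 = 169.5 N down at 2.698 m → arm 2.698 m, τ = 169.5 × 2.698 = 457.3 N·m counterclockwise.
Net moment of the loads = 1142 N·m counterclockwise.
The upward force F acts at the left end, arm 3.28 m, giving F × 3.28 clockwise.
Setting net torque to zero: F × 3.28 = 1142 → F = 1142 / 3.28 = 348 N.

F ≈ 348 N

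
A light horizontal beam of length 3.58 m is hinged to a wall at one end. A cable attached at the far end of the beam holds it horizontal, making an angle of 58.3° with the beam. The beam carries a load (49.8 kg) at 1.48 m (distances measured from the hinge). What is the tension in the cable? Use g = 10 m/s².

Sum moments about the hinge (the unknown hinge reaction has zero arm there).
Load: 49.8 × 10 = 498 N down at 1.48 m → arm 1.48 m, τ = 498 × 1.48 = 737 N·m clockwise.
Total clockwise load moment = 737 N·m.
The cable tension T acts at 3.58 m; only its component perpendicular to the beam, T sinθ, produces torque. sin 58.3° = 0.8508.
Στ = 0 ⇒ T × 3.58 × 0.8508 = 737 ⇒ T = 737 / 3.046 = 242 N.

T ≈ 242 N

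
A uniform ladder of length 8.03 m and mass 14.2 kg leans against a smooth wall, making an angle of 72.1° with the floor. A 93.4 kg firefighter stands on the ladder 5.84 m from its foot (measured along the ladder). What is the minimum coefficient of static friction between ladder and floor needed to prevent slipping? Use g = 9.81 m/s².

Choose the foot of the ladder as the axis so the floor normal and friction both act there and drop out.
Ladder weight 14.2×9.81 = 139.3 N acts at 4.015 m along the ladder; its horizontal arm is 4.015·cos72.1° = 1.234 m → τ = 171.9 N·m clockwise.
Firefighter: 93.4×9.81 = 916.3 N at 5.84 m → arm 1.795 m → τ = 1645 N·m clockwise.
Wall normal N acts horizontally at the top; its moment arm is the height L sinθ = 8.03·sin72.1° = 7.641 m, counterclockwise.
Στ = 0 ⇒ N × 7.641 = 1817 ⇒ N = 237.8 N.
ΣFx = 0 ⇒ f = N_wall = 237.8 N. ΣFy = 0 ⇒ N_floor = 1056 N.
μ_min = f / N_floor = 237.8 / 1056 = 0.225.

μ_min ≈ 0.225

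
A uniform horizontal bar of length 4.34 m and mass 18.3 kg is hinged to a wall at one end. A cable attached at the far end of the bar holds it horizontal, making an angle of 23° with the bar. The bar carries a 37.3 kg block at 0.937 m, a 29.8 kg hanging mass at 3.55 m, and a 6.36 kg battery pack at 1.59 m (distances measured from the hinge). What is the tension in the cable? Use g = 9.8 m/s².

Take moments about the hinge.
Beam weight: 18.3 × 9.8 = 179.3 N down at 2.17 m → arm 2.17 m, τ = 179.3 × 2.17 = 389.1 N·m clockwise.
Block: 37.3 × 9.8 = 365.5 N down at 0.937 m → arm 0.937 m, τ = 365.5 × 0.937 = 342.5 N·m clockwise.
Hanging mass: 29.8 × 9.8 = 292 N down at 3.55 m → arm 3.55 m, τ = 292 × 3.55 = 1037 N·m clockwise.
Battery pack: 6.36 × 9.8 = 62.33 N down at 1.59 m → arm 1.59 m, τ = 62.33 × 1.59 = 99.1 N·m clockwise.
Total clockwise load moment = 1868 N·m.
The cable tension T acts at 4.34 m; only its component perpendicular to the bar, T sinθ, produces torque. sin 23° = 0.3907.
Setting net torque to zero: T × 4.34 × 0.3907 = 1868 → T = 1868 / 1.696 = 1100 N.

T ≈ 1100 N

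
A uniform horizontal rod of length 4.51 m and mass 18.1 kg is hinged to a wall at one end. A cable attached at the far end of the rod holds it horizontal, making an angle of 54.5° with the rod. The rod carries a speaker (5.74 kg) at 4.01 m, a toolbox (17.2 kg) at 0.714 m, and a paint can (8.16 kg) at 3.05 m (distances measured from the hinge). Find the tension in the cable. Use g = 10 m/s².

Sum moments about the hinge (the unknown hinge reaction has zero arm there).
Beam weight: 18.1 × 10 = 181 N down at 2.255 m → arm 2.255 m, τ = 181 × 2.255 = 408.2 N·m clockwise.
Speaker: 5.74 × 10 = 57.4 N down at 4.01 m → arm 4.01 m, τ = 57.4 × 4.01 = 230.2 N·m clockwise.
Toolbox: 17.2 × 10 = 172 N down at 0.714 m → arm 0.714 m, τ = 172 × 0.714 = 122.8 N·m clockwise.
Paint can: 8.16 × 10 = 81.6 N down at 3.05 m → arm 3.05 m, τ = 81.6 × 3.05 = 248.9 N·m clockwise.
Total clockwise load moment = 1010 N·m.
The cable tension T acts at 4.51 m; only its component perpendicular to the rod, T sinθ, produces torque. sin 54.5° = 0.8141.
Balancing moments: T × 4.51 × 0.8141 = 1010, giving T = 1010 / 3.672 = 275 N.

T ≈ 275 N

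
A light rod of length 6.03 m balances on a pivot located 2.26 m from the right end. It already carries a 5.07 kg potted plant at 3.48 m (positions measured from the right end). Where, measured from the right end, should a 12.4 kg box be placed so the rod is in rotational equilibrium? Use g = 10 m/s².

x ≈ 1.76 m from the right end

About the pivot (at 2.26 m from the right end):
Potted plant: 5.07 × 10 = 50.7 N down at 3.48 m → arm 1.22 m, τ = 50.7 × 1.22 = 61.85 N·m counterclockwise.
Net moment of existing loads = 61.85 N·m counterclockwise.
The box weighs 12.4 × 10 = 124 N and must supply an equal clockwise moment, so its lever arm about the pivot is 61.85 / 124 = 0.499 m.
That puts it at 2.26 − 0.499 = 1.76 m from the right end.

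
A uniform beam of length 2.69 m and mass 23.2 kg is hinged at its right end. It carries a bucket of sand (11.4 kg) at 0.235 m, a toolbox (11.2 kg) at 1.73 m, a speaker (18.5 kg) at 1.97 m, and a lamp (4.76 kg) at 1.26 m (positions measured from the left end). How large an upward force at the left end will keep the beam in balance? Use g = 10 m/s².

F ≈ 335 N

Sum moments about the right end (the unknown pivot reaction has zero arm there).
Beam weight: 23.2 × 10 = 232 N down at 1.345 m → arm 1.345 m, τ = 232 × 1.345 = 312 N·m counterclockwise.
Bucket of sand: 11.4 × 10 = 114 N down at 0.235 m → arm 2.455 m, τ = 114 × 2.455 = 279.9 N·m counterclockwise.
Toolbox: 11.2 × 10 = 112 N down at 1.73 m → arm 0.96 m, τ = 112 × 0.96 = 107.5 N·m counterclockwise.
Speaker: 18.5 × 10 = 185 N down at 1.97 m → arm 0.72 m, τ = 185 × 0.72 = 133.2 N·m counterclockwise.
Lamp: 4.76 × 10 = 47.6 N down at 1.26 m → arm 1.43 m, τ = 47.6 × 1.43 = 68.07 N·m counterclockwise.
Net moment of the loads = 900.7 N·m counterclockwise.
The upward force F acts at the left end, arm 2.69 m, giving F × 2.69 clockwise.
Setting net torque to zero: F × 2.69 = 900.7 → F = 900.7 / 2.69 = 335 N.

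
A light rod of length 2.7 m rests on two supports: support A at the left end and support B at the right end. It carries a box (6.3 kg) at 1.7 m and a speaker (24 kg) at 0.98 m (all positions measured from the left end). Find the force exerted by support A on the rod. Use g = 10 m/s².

Choose support B as the axis so its reaction then has zero moment arm.
Box: 6.3 × 10 = 63 N down at 1.7 m → arm 1 m, τ = 63 × 1 = 63 N·m counterclockwise.
Speaker: 24 × 10 = 240 N down at 0.98 m → arm 1.72 m, τ = 240 × 1.72 = 412.8 N·m counterclockwise.
Net load moment about support B = 475.8 N·m counterclockwise.
Reaction R at support A is upward at 0 m, arm 2.7 m → moment R × 2.7 clockwise.
Balancing moments: R × 2.7 = 475.8, giving R = 176 N.

R_A ≈ 176 N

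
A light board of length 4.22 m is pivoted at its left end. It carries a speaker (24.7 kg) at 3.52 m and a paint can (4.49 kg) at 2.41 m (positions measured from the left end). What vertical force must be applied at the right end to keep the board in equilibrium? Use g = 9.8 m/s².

About the left end:
Speaker: 24.7 × 9.8 = 242.1 N down at 3.52 m → arm 3.52 m, τ = 242.1 × 3.52 = 852.2 N·m clockwise.
Paint can: 4.49 × 9.8 = 44 N down at 2.41 m → arm 2.41 m, τ = 44 × 2.41 = 106 N·m clockwise.
Net moment of the loads = 958.2 N·m clockwise.
The upward force F acts at the right end, arm 4.22 m, giving F × 4.22 counterclockwise.
For rotational equilibrium, F × 4.22 = 958.2, so F = 958.2 / 4.22 = 227 N.

F ≈ 227 N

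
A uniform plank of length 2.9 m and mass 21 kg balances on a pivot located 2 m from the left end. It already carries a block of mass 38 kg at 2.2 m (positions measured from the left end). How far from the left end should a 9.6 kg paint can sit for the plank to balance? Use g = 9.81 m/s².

x ≈ 2.41 m from the left end

Taking torques about the pivot (at 2 m from the left end):
Beam weight: 21 × 9.81 = 206 N down at 1.45 m → arm 0.55 m, τ = 206 × 0.55 = 113.3 N·m counterclockwise.
Block: 38 × 9.81 = 372.8 N down at 2.2 m → arm 0.2 m, τ = 372.8 × 0.2 = 74.56 N·m clockwise.
Net moment of existing loads = 38.74 N·m counterclockwise.
The paint can weighs 9.6 × 9.81 = 94.18 N and must supply an equal clockwise moment, so its lever arm about the pivot is 38.74 / 94.18 = 0.411 m.
That puts it at 2 + 0.411 = 2.41 m from the left end.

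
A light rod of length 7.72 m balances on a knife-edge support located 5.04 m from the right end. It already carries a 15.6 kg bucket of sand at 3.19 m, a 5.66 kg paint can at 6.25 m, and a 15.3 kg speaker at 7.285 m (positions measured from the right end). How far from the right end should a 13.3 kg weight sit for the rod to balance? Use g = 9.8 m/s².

About the knife-edge support (at 5.04 m from the right end):
Bucket of sand: 15.6 × 9.8 = 152.9 N down at 3.19 m → arm 1.85 m, τ = 152.9 × 1.85 = 282.9 N·m clockwise.
Paint can: 5.66 × 9.8 = 55.47 N down at 6.25 m → arm 1.21 m, τ = 55.47 × 1.21 = 67.12 N·m counterclockwise.
Speaker: 15.3 × 9.8 = 149.9 N down at 7.285 m → arm 2.245 m, τ = 149.9 × 2.245 = 336.5 N·m counterclockwise.
Net moment of existing loads = 120.7 N·m counterclockwise.
The weight weighs 13.3 × 9.8 = 130.3 N and must supply an equal clockwise moment, so its lever arm about the knife-edge support is 120.7 / 130.3 = 0.926 m.
That puts it at 5.04 − 0.926 = 4.11 m from the right end.

x ≈ 4.11 m from the right end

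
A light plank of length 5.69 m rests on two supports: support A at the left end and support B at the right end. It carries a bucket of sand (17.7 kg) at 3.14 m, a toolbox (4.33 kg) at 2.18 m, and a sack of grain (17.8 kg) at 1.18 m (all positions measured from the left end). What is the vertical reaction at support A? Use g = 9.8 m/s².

About support B:
Bucket of sand: 17.7 × 9.8 = 173.5 N down at 3.14 m → arm 2.55 m, τ = 173.5 × 2.55 = 442.4 N·m counterclockwise.
Toolbox: 4.33 × 9.8 = 42.43 N down at 2.18 m → arm 3.51 m, τ = 42.43 × 3.51 = 148.9 N·m counterclockwise.
Sack of grain: 17.8 × 9.8 = 174.4 N down at 1.18 m → arm 4.51 m, τ = 174.4 × 4.51 = 786.5 N·m counterclockwise.
Net load moment about support B = 1378 N·m counterclockwise.
Reaction R at support A is upward at 0 m, arm 5.69 m → moment R × 5.69 clockwise.
Setting net torque to zero: R × 5.69 = 1378 → R = 242 N.

R_A ≈ 242 N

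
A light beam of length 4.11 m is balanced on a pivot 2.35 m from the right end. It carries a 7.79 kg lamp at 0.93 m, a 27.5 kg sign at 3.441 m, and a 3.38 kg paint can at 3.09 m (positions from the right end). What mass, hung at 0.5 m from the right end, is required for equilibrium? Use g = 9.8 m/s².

m ≈ 11.6 kg

Choose the pivot (at 2.35 m from the right end) as the axis so the support reaction has zero arm there.
Lamp: 7.79 × 9.8 = 76.34 N down at 0.93 m → arm 1.42 m, τ = 76.34 × 1.42 = 108.4 N·m clockwise.
Sign: 27.5 × 9.8 = 269.5 N down at 3.441 m → arm 1.091 m, τ = 269.5 × 1.091 = 294 N·m counterclockwise.
Paint can: 3.38 × 9.8 = 33.12 N down at 3.09 m → arm 0.74 m, τ = 33.12 × 0.74 = 24.51 N·m counterclockwise.
Net moment of known loads = 210.1 N·m counterclockwise.
An unknown mass m at 0.5 m has arm 1.85 m; its moment is m·g·1.85 clockwise.
For rotational equilibrium, m × 9.8 × 1.85 = 210.1, so m = 210.1 / (9.8 × 1.85) = 11.6 kg.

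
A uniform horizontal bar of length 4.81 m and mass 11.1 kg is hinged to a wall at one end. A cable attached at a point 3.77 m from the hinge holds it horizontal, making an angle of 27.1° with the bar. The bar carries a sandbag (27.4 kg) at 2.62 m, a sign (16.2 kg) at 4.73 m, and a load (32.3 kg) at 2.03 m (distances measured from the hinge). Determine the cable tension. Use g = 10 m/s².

Take moments about the hinge.
Beam weight: 11.1 × 10 = 111 N down at 2.405 m → arm 2.405 m, τ = 111 × 2.405 = 267 N·m clockwise.
Sandbag: 27.4 × 10 = 274 N down at 2.62 m → arm 2.62 m, τ = 274 × 2.62 = 717.9 N·m clockwise.
Sign: 16.2 × 10 = 162 N down at 4.73 m → arm 4.73 m, τ = 162 × 4.73 = 766.3 N·m clockwise.
Load: 32.3 × 10 = 323 N down at 2.03 m → arm 2.03 m, τ = 323 × 2.03 = 655.7 N·m clockwise.
Total clockwise load moment = 2407 N·m.
The cable tension T acts at 3.77 m; only its component perpendicular to the bar, T sinθ, produces torque. sin 27.1° = 0.4555.
Balancing moments: T × 3.77 × 0.4555 = 2407, giving T = 2407 / 1.717 = 1400 N.

T ≈ 1400 N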